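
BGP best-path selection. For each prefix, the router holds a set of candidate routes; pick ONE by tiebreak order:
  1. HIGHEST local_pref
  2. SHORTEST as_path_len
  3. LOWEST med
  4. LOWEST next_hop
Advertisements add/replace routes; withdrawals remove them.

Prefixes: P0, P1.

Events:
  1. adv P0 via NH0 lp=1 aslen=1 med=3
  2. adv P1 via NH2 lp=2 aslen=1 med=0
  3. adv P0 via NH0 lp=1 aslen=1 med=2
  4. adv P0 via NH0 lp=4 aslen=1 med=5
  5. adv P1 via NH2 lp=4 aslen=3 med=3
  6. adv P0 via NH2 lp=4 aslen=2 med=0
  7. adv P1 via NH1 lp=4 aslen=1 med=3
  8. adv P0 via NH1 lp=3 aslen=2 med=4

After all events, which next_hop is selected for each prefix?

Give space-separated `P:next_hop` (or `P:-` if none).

Op 1: best P0=NH0 P1=-
Op 2: best P0=NH0 P1=NH2
Op 3: best P0=NH0 P1=NH2
Op 4: best P0=NH0 P1=NH2
Op 5: best P0=NH0 P1=NH2
Op 6: best P0=NH0 P1=NH2
Op 7: best P0=NH0 P1=NH1
Op 8: best P0=NH0 P1=NH1

Answer: P0:NH0 P1:NH1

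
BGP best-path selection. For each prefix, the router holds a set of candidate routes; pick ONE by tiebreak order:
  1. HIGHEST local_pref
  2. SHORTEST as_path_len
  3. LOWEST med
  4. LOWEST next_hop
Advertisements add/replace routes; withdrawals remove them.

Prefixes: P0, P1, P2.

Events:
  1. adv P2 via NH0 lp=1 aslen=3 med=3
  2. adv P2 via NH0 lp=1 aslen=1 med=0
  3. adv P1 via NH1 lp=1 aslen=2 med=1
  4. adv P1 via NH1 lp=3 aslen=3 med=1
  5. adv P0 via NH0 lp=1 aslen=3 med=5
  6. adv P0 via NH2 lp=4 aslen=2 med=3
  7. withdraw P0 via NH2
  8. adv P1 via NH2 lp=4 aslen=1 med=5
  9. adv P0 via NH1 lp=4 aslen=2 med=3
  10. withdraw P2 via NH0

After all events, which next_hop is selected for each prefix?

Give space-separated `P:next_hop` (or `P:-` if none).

Answer: P0:NH1 P1:NH2 P2:-

Derivation:
Op 1: best P0=- P1=- P2=NH0
Op 2: best P0=- P1=- P2=NH0
Op 3: best P0=- P1=NH1 P2=NH0
Op 4: best P0=- P1=NH1 P2=NH0
Op 5: best P0=NH0 P1=NH1 P2=NH0
Op 6: best P0=NH2 P1=NH1 P2=NH0
Op 7: best P0=NH0 P1=NH1 P2=NH0
Op 8: best P0=NH0 P1=NH2 P2=NH0
Op 9: best P0=NH1 P1=NH2 P2=NH0
Op 10: best P0=NH1 P1=NH2 P2=-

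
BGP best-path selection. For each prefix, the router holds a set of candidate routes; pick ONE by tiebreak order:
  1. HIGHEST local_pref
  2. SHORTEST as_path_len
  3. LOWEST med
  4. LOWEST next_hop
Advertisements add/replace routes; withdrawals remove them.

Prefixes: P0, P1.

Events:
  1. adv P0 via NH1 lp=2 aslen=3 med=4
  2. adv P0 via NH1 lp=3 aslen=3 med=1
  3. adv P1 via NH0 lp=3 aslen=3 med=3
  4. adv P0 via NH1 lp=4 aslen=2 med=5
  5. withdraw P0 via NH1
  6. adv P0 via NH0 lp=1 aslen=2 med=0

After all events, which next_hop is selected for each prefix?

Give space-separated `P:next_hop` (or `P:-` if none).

Op 1: best P0=NH1 P1=-
Op 2: best P0=NH1 P1=-
Op 3: best P0=NH1 P1=NH0
Op 4: best P0=NH1 P1=NH0
Op 5: best P0=- P1=NH0
Op 6: best P0=NH0 P1=NH0

Answer: P0:NH0 P1:NH0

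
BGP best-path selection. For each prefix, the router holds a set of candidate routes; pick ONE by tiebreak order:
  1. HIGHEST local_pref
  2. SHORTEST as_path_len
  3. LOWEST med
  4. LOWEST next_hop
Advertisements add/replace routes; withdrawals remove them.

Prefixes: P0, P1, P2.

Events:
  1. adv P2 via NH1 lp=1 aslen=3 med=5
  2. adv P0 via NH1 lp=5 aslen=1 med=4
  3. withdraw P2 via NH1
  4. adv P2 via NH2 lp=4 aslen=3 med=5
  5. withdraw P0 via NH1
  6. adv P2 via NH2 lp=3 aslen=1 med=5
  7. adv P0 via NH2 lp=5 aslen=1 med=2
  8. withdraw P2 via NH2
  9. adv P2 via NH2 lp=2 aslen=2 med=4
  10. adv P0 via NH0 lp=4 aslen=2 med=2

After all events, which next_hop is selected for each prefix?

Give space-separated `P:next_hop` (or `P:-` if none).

Op 1: best P0=- P1=- P2=NH1
Op 2: best P0=NH1 P1=- P2=NH1
Op 3: best P0=NH1 P1=- P2=-
Op 4: best P0=NH1 P1=- P2=NH2
Op 5: best P0=- P1=- P2=NH2
Op 6: best P0=- P1=- P2=NH2
Op 7: best P0=NH2 P1=- P2=NH2
Op 8: best P0=NH2 P1=- P2=-
Op 9: best P0=NH2 P1=- P2=NH2
Op 10: best P0=NH2 P1=- P2=NH2

Answer: P0:NH2 P1:- P2:NH2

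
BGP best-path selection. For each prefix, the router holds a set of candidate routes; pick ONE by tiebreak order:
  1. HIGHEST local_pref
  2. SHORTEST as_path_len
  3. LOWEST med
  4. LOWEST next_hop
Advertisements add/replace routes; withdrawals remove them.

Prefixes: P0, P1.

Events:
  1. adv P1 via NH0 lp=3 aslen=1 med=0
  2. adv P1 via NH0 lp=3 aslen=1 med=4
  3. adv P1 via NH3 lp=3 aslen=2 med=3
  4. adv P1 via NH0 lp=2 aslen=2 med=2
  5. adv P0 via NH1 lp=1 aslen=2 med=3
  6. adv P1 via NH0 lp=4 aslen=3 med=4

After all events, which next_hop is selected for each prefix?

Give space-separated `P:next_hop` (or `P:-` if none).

Op 1: best P0=- P1=NH0
Op 2: best P0=- P1=NH0
Op 3: best P0=- P1=NH0
Op 4: best P0=- P1=NH3
Op 5: best P0=NH1 P1=NH3
Op 6: best P0=NH1 P1=NH0

Answer: P0:NH1 P1:NH0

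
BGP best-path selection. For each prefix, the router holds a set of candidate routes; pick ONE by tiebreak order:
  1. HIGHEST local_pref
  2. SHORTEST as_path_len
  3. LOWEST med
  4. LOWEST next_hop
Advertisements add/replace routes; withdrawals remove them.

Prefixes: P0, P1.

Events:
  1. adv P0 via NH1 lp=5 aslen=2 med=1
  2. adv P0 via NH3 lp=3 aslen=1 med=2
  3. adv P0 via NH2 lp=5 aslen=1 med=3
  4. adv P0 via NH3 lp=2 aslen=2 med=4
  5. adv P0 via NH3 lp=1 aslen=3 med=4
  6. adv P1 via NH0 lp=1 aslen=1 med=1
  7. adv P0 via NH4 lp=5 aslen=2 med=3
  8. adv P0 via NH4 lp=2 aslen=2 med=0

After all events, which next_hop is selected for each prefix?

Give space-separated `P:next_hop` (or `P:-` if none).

Answer: P0:NH2 P1:NH0

Derivation:
Op 1: best P0=NH1 P1=-
Op 2: best P0=NH1 P1=-
Op 3: best P0=NH2 P1=-
Op 4: best P0=NH2 P1=-
Op 5: best P0=NH2 P1=-
Op 6: best P0=NH2 P1=NH0
Op 7: best P0=NH2 P1=NH0
Op 8: best P0=NH2 P1=NH0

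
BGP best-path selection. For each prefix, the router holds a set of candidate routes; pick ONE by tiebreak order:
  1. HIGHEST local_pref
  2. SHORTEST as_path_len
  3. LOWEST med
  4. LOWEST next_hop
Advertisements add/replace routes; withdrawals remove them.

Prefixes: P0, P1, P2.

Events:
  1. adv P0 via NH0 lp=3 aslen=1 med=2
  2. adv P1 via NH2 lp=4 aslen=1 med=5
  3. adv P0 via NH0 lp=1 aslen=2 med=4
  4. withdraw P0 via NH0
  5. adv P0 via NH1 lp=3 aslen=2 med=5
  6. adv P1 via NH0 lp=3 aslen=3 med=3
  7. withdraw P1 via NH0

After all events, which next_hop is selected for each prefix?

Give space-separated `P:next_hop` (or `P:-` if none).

Op 1: best P0=NH0 P1=- P2=-
Op 2: best P0=NH0 P1=NH2 P2=-
Op 3: best P0=NH0 P1=NH2 P2=-
Op 4: best P0=- P1=NH2 P2=-
Op 5: best P0=NH1 P1=NH2 P2=-
Op 6: best P0=NH1 P1=NH2 P2=-
Op 7: best P0=NH1 P1=NH2 P2=-

Answer: P0:NH1 P1:NH2 P2:-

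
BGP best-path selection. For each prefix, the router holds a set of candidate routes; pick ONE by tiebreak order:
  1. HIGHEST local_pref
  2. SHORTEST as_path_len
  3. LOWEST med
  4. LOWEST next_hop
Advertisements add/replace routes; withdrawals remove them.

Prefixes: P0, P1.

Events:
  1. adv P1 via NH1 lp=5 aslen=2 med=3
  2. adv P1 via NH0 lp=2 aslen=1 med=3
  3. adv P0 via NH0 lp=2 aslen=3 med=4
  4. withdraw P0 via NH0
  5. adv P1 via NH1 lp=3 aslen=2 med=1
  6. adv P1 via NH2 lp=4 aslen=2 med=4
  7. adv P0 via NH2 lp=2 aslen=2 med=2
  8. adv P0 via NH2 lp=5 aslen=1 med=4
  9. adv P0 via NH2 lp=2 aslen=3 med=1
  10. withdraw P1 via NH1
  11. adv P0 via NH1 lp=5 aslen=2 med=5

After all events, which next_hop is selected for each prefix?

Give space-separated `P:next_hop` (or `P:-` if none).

Op 1: best P0=- P1=NH1
Op 2: best P0=- P1=NH1
Op 3: best P0=NH0 P1=NH1
Op 4: best P0=- P1=NH1
Op 5: best P0=- P1=NH1
Op 6: best P0=- P1=NH2
Op 7: best P0=NH2 P1=NH2
Op 8: best P0=NH2 P1=NH2
Op 9: best P0=NH2 P1=NH2
Op 10: best P0=NH2 P1=NH2
Op 11: best P0=NH1 P1=NH2

Answer: P0:NH1 P1:NH2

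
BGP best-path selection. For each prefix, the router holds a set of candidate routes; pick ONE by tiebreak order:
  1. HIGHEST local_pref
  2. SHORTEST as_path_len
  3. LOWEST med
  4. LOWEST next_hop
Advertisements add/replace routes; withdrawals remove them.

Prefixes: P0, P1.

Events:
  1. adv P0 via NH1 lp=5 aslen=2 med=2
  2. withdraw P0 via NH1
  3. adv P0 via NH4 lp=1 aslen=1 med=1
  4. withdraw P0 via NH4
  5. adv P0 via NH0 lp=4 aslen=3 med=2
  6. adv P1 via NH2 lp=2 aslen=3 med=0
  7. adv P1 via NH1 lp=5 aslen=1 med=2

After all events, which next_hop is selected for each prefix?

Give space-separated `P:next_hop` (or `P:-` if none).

Answer: P0:NH0 P1:NH1

Derivation:
Op 1: best P0=NH1 P1=-
Op 2: best P0=- P1=-
Op 3: best P0=NH4 P1=-
Op 4: best P0=- P1=-
Op 5: best P0=NH0 P1=-
Op 6: best P0=NH0 P1=NH2
Op 7: best P0=NH0 P1=NH1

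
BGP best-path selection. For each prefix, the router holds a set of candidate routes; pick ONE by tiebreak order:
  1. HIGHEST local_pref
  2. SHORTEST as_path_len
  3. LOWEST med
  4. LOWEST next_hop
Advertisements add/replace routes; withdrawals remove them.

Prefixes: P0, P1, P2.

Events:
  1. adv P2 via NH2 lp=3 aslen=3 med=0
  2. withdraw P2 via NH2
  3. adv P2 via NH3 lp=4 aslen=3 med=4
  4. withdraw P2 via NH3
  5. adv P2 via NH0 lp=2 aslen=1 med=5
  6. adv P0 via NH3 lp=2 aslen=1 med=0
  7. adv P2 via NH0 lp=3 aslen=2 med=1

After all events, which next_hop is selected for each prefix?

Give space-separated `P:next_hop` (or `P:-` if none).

Answer: P0:NH3 P1:- P2:NH0

Derivation:
Op 1: best P0=- P1=- P2=NH2
Op 2: best P0=- P1=- P2=-
Op 3: best P0=- P1=- P2=NH3
Op 4: best P0=- P1=- P2=-
Op 5: best P0=- P1=- P2=NH0
Op 6: best P0=NH3 P1=- P2=NH0
Op 7: best P0=NH3 P1=- P2=NH0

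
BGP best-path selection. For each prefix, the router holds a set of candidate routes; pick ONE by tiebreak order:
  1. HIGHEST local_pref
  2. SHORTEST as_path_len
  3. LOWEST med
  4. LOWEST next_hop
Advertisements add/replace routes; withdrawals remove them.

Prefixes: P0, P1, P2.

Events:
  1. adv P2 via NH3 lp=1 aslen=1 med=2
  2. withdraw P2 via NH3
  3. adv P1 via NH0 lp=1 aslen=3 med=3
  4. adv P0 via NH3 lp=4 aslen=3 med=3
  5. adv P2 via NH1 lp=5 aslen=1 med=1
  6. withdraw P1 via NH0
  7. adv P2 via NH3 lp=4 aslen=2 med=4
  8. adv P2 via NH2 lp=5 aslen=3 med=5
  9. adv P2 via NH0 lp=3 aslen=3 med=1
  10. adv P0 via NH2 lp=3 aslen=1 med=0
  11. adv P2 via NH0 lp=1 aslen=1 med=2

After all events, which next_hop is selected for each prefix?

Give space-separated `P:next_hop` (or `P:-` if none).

Answer: P0:NH3 P1:- P2:NH1

Derivation:
Op 1: best P0=- P1=- P2=NH3
Op 2: best P0=- P1=- P2=-
Op 3: best P0=- P1=NH0 P2=-
Op 4: best P0=NH3 P1=NH0 P2=-
Op 5: best P0=NH3 P1=NH0 P2=NH1
Op 6: best P0=NH3 P1=- P2=NH1
Op 7: best P0=NH3 P1=- P2=NH1
Op 8: best P0=NH3 P1=- P2=NH1
Op 9: best P0=NH3 P1=- P2=NH1
Op 10: best P0=NH3 P1=- P2=NH1
Op 11: best P0=NH3 P1=- P2=NH1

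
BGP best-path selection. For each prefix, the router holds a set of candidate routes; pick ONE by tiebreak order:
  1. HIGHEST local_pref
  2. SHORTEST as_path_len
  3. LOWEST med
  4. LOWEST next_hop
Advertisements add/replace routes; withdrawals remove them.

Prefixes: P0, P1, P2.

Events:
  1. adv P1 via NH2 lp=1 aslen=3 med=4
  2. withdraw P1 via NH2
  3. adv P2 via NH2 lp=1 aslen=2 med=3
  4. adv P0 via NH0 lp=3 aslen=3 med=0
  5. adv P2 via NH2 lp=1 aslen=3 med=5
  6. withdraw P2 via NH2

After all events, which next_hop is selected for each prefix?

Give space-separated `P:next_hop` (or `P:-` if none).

Op 1: best P0=- P1=NH2 P2=-
Op 2: best P0=- P1=- P2=-
Op 3: best P0=- P1=- P2=NH2
Op 4: best P0=NH0 P1=- P2=NH2
Op 5: best P0=NH0 P1=- P2=NH2
Op 6: best P0=NH0 P1=- P2=-

Answer: P0:NH0 P1:- P2:-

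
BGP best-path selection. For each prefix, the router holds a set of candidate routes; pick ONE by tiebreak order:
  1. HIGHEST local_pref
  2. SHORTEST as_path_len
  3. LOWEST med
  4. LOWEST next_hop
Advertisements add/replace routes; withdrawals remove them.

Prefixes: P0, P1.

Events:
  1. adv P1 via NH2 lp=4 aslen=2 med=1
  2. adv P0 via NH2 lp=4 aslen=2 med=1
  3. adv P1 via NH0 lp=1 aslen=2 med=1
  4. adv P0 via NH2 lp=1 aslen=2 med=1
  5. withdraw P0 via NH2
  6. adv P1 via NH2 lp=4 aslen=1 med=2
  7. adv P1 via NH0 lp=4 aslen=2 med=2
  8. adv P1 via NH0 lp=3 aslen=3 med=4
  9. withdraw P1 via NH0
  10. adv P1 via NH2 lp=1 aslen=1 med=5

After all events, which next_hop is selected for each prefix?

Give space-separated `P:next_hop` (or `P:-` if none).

Op 1: best P0=- P1=NH2
Op 2: best P0=NH2 P1=NH2
Op 3: best P0=NH2 P1=NH2
Op 4: best P0=NH2 P1=NH2
Op 5: best P0=- P1=NH2
Op 6: best P0=- P1=NH2
Op 7: best P0=- P1=NH2
Op 8: best P0=- P1=NH2
Op 9: best P0=- P1=NH2
Op 10: best P0=- P1=NH2

Answer: P0:- P1:NH2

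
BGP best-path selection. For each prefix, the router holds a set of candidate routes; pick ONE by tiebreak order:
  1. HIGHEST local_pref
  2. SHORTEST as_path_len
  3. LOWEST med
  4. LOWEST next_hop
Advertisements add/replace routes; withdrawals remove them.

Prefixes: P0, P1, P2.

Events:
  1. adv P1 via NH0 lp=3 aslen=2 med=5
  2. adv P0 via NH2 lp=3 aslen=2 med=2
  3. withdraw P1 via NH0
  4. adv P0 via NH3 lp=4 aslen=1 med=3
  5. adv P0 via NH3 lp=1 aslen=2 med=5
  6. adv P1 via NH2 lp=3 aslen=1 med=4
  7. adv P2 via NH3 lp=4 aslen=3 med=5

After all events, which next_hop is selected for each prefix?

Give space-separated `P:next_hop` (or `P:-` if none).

Answer: P0:NH2 P1:NH2 P2:NH3

Derivation:
Op 1: best P0=- P1=NH0 P2=-
Op 2: best P0=NH2 P1=NH0 P2=-
Op 3: best P0=NH2 P1=- P2=-
Op 4: best P0=NH3 P1=- P2=-
Op 5: best P0=NH2 P1=- P2=-
Op 6: best P0=NH2 P1=NH2 P2=-
Op 7: best P0=NH2 P1=NH2 P2=NH3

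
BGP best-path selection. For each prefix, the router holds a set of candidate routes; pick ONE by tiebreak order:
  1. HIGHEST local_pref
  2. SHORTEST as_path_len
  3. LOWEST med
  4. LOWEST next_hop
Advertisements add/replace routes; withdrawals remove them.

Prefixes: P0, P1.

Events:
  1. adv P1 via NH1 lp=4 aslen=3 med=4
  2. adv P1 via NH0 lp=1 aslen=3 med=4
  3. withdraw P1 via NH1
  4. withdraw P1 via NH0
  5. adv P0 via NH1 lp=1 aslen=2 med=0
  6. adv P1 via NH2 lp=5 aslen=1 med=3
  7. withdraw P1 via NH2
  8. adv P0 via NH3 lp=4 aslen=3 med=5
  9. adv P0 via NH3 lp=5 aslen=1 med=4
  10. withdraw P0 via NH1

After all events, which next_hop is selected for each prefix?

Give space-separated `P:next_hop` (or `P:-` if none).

Op 1: best P0=- P1=NH1
Op 2: best P0=- P1=NH1
Op 3: best P0=- P1=NH0
Op 4: best P0=- P1=-
Op 5: best P0=NH1 P1=-
Op 6: best P0=NH1 P1=NH2
Op 7: best P0=NH1 P1=-
Op 8: best P0=NH3 P1=-
Op 9: best P0=NH3 P1=-
Op 10: best P0=NH3 P1=-

Answer: P0:NH3 P1:-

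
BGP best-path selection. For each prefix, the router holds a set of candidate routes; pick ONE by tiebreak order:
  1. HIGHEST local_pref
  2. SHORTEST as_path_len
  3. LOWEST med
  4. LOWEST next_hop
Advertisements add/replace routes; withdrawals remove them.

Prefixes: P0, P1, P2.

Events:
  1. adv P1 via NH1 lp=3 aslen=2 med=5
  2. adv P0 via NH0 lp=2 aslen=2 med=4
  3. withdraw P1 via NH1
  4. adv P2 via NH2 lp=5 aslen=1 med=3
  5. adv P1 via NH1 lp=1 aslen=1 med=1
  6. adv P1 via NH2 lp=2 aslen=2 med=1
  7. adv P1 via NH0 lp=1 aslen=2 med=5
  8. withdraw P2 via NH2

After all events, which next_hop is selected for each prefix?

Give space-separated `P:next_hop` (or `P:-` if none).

Answer: P0:NH0 P1:NH2 P2:-

Derivation:
Op 1: best P0=- P1=NH1 P2=-
Op 2: best P0=NH0 P1=NH1 P2=-
Op 3: best P0=NH0 P1=- P2=-
Op 4: best P0=NH0 P1=- P2=NH2
Op 5: best P0=NH0 P1=NH1 P2=NH2
Op 6: best P0=NH0 P1=NH2 P2=NH2
Op 7: best P0=NH0 P1=NH2 P2=NH2
Op 8: best P0=NH0 P1=NH2 P2=-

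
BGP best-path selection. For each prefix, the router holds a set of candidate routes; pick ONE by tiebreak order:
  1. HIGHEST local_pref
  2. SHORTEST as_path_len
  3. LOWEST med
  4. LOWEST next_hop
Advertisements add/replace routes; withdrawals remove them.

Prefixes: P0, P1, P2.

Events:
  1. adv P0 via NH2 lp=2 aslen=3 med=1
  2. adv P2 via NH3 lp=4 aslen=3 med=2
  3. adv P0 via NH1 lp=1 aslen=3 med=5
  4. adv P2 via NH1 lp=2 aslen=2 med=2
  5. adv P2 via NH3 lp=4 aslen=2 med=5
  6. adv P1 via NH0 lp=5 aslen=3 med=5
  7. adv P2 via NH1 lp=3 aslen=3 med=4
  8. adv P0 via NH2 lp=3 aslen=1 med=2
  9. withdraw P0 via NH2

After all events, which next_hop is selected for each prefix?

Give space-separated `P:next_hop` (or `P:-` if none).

Answer: P0:NH1 P1:NH0 P2:NH3

Derivation:
Op 1: best P0=NH2 P1=- P2=-
Op 2: best P0=NH2 P1=- P2=NH3
Op 3: best P0=NH2 P1=- P2=NH3
Op 4: best P0=NH2 P1=- P2=NH3
Op 5: best P0=NH2 P1=- P2=NH3
Op 6: best P0=NH2 P1=NH0 P2=NH3
Op 7: best P0=NH2 P1=NH0 P2=NH3
Op 8: best P0=NH2 P1=NH0 P2=NH3
Op 9: best P0=NH1 P1=NH0 P2=NH3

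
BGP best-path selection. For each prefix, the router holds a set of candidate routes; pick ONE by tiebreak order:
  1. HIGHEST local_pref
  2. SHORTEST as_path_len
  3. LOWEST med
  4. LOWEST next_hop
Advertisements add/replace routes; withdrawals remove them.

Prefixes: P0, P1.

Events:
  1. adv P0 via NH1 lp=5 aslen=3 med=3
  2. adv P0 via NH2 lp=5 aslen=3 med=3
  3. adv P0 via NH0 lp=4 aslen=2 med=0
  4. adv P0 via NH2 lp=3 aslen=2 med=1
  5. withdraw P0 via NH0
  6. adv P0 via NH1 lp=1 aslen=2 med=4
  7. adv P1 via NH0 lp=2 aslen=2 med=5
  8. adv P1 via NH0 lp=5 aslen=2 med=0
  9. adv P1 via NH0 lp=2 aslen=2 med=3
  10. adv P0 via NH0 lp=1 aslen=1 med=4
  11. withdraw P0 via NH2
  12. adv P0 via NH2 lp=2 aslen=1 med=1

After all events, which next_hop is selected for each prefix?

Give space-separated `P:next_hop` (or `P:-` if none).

Answer: P0:NH2 P1:NH0

Derivation:
Op 1: best P0=NH1 P1=-
Op 2: best P0=NH1 P1=-
Op 3: best P0=NH1 P1=-
Op 4: best P0=NH1 P1=-
Op 5: best P0=NH1 P1=-
Op 6: best P0=NH2 P1=-
Op 7: best P0=NH2 P1=NH0
Op 8: best P0=NH2 P1=NH0
Op 9: best P0=NH2 P1=NH0
Op 10: best P0=NH2 P1=NH0
Op 11: best P0=NH0 P1=NH0
Op 12: best P0=NH2 P1=NH0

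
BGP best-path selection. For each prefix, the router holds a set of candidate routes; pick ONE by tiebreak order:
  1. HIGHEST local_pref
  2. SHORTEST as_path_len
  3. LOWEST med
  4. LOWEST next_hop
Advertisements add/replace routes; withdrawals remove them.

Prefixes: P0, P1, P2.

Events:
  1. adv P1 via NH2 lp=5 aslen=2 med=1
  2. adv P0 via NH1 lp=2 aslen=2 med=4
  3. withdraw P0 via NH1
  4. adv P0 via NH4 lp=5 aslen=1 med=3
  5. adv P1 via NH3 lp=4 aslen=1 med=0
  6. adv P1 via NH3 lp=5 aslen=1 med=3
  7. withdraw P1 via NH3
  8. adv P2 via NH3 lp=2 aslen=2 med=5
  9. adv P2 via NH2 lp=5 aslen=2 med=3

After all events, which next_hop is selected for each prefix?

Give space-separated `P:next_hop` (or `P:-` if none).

Answer: P0:NH4 P1:NH2 P2:NH2

Derivation:
Op 1: best P0=- P1=NH2 P2=-
Op 2: best P0=NH1 P1=NH2 P2=-
Op 3: best P0=- P1=NH2 P2=-
Op 4: best P0=NH4 P1=NH2 P2=-
Op 5: best P0=NH4 P1=NH2 P2=-
Op 6: best P0=NH4 P1=NH3 P2=-
Op 7: best P0=NH4 P1=NH2 P2=-
Op 8: best P0=NH4 P1=NH2 P2=NH3
Op 9: best P0=NH4 P1=NH2 P2=NH2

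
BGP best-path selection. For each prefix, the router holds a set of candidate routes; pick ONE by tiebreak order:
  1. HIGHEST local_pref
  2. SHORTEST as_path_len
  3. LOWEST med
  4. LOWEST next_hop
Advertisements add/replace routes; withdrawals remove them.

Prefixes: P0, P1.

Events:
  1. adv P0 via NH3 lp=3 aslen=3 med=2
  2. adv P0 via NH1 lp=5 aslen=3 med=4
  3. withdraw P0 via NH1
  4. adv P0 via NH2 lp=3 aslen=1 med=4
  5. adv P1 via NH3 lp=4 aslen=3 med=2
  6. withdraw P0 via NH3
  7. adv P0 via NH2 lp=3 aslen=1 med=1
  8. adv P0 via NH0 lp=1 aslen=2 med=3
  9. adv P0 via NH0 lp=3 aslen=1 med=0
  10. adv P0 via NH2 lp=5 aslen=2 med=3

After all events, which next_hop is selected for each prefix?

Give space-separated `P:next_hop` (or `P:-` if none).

Op 1: best P0=NH3 P1=-
Op 2: best P0=NH1 P1=-
Op 3: best P0=NH3 P1=-
Op 4: best P0=NH2 P1=-
Op 5: best P0=NH2 P1=NH3
Op 6: best P0=NH2 P1=NH3
Op 7: best P0=NH2 P1=NH3
Op 8: best P0=NH2 P1=NH3
Op 9: best P0=NH0 P1=NH3
Op 10: best P0=NH2 P1=NH3

Answer: P0:NH2 P1:NH3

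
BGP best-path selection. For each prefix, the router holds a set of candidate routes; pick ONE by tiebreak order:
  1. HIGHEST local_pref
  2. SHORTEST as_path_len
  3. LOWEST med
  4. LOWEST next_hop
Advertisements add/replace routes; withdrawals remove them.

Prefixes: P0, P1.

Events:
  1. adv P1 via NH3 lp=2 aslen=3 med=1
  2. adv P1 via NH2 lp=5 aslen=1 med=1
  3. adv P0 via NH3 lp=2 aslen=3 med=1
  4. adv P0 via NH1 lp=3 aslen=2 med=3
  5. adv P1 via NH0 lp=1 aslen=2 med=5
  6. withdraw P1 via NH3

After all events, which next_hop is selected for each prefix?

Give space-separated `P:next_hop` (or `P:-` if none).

Answer: P0:NH1 P1:NH2

Derivation:
Op 1: best P0=- P1=NH3
Op 2: best P0=- P1=NH2
Op 3: best P0=NH3 P1=NH2
Op 4: best P0=NH1 P1=NH2
Op 5: best P0=NH1 P1=NH2
Op 6: best P0=NH1 P1=NH2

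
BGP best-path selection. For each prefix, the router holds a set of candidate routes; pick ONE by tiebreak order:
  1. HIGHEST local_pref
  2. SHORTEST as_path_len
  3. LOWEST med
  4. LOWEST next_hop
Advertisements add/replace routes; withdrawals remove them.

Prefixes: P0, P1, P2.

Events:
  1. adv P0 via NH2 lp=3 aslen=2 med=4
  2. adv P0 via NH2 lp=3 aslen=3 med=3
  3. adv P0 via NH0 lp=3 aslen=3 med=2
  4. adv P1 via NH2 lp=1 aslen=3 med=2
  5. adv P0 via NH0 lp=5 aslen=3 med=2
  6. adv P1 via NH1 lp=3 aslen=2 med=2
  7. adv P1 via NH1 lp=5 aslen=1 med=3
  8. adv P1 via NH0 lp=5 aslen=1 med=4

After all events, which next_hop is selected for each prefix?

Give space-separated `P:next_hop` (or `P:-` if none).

Op 1: best P0=NH2 P1=- P2=-
Op 2: best P0=NH2 P1=- P2=-
Op 3: best P0=NH0 P1=- P2=-
Op 4: best P0=NH0 P1=NH2 P2=-
Op 5: best P0=NH0 P1=NH2 P2=-
Op 6: best P0=NH0 P1=NH1 P2=-
Op 7: best P0=NH0 P1=NH1 P2=-
Op 8: best P0=NH0 P1=NH1 P2=-

Answer: P0:NH0 P1:NH1 P2:-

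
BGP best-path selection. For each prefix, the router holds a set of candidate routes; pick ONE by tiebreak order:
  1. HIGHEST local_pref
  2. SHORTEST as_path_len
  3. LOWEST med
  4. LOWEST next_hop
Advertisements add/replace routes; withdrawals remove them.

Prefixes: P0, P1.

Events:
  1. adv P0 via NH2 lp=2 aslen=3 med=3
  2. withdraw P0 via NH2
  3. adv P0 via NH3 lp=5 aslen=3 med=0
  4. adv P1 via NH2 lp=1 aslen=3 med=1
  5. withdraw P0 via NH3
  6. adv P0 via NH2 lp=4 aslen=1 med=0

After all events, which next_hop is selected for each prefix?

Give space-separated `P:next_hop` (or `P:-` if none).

Op 1: best P0=NH2 P1=-
Op 2: best P0=- P1=-
Op 3: best P0=NH3 P1=-
Op 4: best P0=NH3 P1=NH2
Op 5: best P0=- P1=NH2
Op 6: best P0=NH2 P1=NH2

Answer: P0:NH2 P1:NH2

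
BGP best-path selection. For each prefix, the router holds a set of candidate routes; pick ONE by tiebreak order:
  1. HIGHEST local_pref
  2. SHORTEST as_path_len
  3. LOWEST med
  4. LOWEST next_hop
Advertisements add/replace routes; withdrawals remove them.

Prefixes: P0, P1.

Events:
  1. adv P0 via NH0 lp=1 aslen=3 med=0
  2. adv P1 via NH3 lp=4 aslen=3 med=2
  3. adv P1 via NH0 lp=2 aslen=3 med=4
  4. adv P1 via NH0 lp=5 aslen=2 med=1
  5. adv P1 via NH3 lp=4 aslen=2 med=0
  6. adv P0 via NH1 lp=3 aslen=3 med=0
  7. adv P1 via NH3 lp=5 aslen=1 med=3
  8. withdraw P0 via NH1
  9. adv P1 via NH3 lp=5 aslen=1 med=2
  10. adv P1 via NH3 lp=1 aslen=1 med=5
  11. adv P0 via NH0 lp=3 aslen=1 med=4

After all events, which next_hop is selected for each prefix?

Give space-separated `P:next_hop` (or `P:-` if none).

Op 1: best P0=NH0 P1=-
Op 2: best P0=NH0 P1=NH3
Op 3: best P0=NH0 P1=NH3
Op 4: best P0=NH0 P1=NH0
Op 5: best P0=NH0 P1=NH0
Op 6: best P0=NH1 P1=NH0
Op 7: best P0=NH1 P1=NH3
Op 8: best P0=NH0 P1=NH3
Op 9: best P0=NH0 P1=NH3
Op 10: best P0=NH0 P1=NH0
Op 11: best P0=NH0 P1=NH0

Answer: P0:NH0 P1:NH0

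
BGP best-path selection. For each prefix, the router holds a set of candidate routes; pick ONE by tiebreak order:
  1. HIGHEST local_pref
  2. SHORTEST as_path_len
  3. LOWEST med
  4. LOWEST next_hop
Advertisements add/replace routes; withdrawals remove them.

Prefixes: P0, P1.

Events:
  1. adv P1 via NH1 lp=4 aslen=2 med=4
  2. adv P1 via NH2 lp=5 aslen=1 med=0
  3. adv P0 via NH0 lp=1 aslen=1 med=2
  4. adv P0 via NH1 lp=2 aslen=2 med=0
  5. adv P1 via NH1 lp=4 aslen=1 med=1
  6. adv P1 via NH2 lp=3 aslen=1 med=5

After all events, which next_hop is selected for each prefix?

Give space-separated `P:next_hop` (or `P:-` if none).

Op 1: best P0=- P1=NH1
Op 2: best P0=- P1=NH2
Op 3: best P0=NH0 P1=NH2
Op 4: best P0=NH1 P1=NH2
Op 5: best P0=NH1 P1=NH2
Op 6: best P0=NH1 P1=NH1

Answer: P0:NH1 P1:NH1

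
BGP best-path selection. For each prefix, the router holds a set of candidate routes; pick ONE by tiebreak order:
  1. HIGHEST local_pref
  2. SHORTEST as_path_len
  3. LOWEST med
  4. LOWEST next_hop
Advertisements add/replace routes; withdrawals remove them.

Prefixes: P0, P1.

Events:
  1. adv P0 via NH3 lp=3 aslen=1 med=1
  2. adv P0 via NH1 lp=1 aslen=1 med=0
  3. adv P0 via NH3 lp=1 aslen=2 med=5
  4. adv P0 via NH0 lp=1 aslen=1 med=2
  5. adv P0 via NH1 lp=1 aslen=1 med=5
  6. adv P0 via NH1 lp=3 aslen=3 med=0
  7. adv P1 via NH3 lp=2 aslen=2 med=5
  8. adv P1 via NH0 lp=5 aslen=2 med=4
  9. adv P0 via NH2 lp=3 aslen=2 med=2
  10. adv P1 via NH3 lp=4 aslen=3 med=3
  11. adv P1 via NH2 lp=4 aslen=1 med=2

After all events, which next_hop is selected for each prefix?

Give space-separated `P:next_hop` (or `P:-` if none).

Op 1: best P0=NH3 P1=-
Op 2: best P0=NH3 P1=-
Op 3: best P0=NH1 P1=-
Op 4: best P0=NH1 P1=-
Op 5: best P0=NH0 P1=-
Op 6: best P0=NH1 P1=-
Op 7: best P0=NH1 P1=NH3
Op 8: best P0=NH1 P1=NH0
Op 9: best P0=NH2 P1=NH0
Op 10: best P0=NH2 P1=NH0
Op 11: best P0=NH2 P1=NH0

Answer: P0:NH2 P1:NH0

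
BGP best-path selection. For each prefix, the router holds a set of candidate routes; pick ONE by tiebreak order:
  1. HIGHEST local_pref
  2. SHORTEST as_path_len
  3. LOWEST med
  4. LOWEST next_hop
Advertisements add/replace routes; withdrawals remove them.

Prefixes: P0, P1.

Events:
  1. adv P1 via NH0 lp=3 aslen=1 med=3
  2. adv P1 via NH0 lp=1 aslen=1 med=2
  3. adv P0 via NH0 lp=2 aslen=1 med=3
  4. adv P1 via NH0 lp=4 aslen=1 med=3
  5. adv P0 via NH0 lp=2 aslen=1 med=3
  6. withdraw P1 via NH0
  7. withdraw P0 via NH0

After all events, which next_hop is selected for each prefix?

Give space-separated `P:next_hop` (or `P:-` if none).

Answer: P0:- P1:-

Derivation:
Op 1: best P0=- P1=NH0
Op 2: best P0=- P1=NH0
Op 3: best P0=NH0 P1=NH0
Op 4: best P0=NH0 P1=NH0
Op 5: best P0=NH0 P1=NH0
Op 6: best P0=NH0 P1=-
Op 7: best P0=- P1=-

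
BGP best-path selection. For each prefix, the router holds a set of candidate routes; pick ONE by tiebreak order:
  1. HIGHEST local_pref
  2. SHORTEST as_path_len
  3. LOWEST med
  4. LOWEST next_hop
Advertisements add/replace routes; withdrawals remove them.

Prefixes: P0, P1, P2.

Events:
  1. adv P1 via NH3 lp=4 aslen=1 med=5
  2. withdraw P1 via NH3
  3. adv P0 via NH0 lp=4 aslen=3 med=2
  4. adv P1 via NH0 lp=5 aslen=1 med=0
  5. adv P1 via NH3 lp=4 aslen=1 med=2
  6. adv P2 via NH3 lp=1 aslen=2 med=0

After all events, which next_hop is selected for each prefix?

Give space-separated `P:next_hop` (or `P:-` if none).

Op 1: best P0=- P1=NH3 P2=-
Op 2: best P0=- P1=- P2=-
Op 3: best P0=NH0 P1=- P2=-
Op 4: best P0=NH0 P1=NH0 P2=-
Op 5: best P0=NH0 P1=NH0 P2=-
Op 6: best P0=NH0 P1=NH0 P2=NH3

Answer: P0:NH0 P1:NH0 P2:NH3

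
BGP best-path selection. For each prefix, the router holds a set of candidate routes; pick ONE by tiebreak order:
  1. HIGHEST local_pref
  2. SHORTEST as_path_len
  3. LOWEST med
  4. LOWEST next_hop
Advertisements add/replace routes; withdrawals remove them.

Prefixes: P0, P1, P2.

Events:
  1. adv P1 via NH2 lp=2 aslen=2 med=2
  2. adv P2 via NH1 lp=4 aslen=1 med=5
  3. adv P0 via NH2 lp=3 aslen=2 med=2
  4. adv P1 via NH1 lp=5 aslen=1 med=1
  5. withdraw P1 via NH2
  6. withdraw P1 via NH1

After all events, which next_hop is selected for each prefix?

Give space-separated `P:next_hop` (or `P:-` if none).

Op 1: best P0=- P1=NH2 P2=-
Op 2: best P0=- P1=NH2 P2=NH1
Op 3: best P0=NH2 P1=NH2 P2=NH1
Op 4: best P0=NH2 P1=NH1 P2=NH1
Op 5: best P0=NH2 P1=NH1 P2=NH1
Op 6: best P0=NH2 P1=- P2=NH1

Answer: P0:NH2 P1:- P2:NH1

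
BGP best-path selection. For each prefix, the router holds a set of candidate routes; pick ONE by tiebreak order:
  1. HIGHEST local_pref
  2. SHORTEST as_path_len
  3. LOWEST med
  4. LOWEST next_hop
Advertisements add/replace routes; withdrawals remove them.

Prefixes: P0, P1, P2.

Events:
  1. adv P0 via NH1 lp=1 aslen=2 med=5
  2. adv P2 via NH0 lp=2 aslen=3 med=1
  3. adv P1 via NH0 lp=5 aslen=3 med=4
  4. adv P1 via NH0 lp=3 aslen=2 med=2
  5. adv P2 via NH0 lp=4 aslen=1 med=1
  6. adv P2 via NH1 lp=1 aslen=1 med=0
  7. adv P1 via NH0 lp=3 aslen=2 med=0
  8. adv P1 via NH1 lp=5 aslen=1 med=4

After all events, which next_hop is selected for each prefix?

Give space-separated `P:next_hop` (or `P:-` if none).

Answer: P0:NH1 P1:NH1 P2:NH0

Derivation:
Op 1: best P0=NH1 P1=- P2=-
Op 2: best P0=NH1 P1=- P2=NH0
Op 3: best P0=NH1 P1=NH0 P2=NH0
Op 4: best P0=NH1 P1=NH0 P2=NH0
Op 5: best P0=NH1 P1=NH0 P2=NH0
Op 6: best P0=NH1 P1=NH0 P2=NH0
Op 7: best P0=NH1 P1=NH0 P2=NH0
Op 8: best P0=NH1 P1=NH1 P2=NH0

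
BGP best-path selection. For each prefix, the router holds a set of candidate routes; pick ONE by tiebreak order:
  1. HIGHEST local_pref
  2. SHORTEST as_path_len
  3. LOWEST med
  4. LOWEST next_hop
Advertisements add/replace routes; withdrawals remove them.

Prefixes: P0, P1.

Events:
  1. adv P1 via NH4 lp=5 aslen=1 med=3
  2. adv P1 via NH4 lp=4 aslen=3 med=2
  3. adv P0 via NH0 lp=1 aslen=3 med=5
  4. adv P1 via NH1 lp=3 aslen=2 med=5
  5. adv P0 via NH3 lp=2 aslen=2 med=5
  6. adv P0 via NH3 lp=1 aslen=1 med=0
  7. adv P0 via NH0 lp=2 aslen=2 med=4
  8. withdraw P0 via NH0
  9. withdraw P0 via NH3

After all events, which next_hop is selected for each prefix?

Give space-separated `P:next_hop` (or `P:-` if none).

Op 1: best P0=- P1=NH4
Op 2: best P0=- P1=NH4
Op 3: best P0=NH0 P1=NH4
Op 4: best P0=NH0 P1=NH4
Op 5: best P0=NH3 P1=NH4
Op 6: best P0=NH3 P1=NH4
Op 7: best P0=NH0 P1=NH4
Op 8: best P0=NH3 P1=NH4
Op 9: best P0=- P1=NH4

Answer: P0:- P1:NH4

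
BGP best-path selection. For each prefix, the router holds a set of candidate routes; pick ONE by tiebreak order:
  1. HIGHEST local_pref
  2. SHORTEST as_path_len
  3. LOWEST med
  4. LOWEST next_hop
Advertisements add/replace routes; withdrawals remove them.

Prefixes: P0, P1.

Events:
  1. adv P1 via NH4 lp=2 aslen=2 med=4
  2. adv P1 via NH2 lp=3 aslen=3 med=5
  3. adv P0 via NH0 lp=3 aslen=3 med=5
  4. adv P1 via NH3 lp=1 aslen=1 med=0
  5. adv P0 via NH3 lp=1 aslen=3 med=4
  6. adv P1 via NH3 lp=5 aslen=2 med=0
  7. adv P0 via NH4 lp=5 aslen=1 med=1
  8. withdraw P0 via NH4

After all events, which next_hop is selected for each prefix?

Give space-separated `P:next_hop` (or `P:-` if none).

Op 1: best P0=- P1=NH4
Op 2: best P0=- P1=NH2
Op 3: best P0=NH0 P1=NH2
Op 4: best P0=NH0 P1=NH2
Op 5: best P0=NH0 P1=NH2
Op 6: best P0=NH0 P1=NH3
Op 7: best P0=NH4 P1=NH3
Op 8: best P0=NH0 P1=NH3

Answer: P0:NH0 P1:NH3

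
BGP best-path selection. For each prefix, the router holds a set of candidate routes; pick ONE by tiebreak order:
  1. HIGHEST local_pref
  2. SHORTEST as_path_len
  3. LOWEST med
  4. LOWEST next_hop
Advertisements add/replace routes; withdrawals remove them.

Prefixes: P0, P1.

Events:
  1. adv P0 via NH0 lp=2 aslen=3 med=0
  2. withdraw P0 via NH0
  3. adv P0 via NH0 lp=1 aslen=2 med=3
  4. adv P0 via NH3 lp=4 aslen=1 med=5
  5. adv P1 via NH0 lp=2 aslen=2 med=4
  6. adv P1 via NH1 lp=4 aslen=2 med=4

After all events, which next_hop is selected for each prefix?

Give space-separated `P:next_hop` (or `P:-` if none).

Op 1: best P0=NH0 P1=-
Op 2: best P0=- P1=-
Op 3: best P0=NH0 P1=-
Op 4: best P0=NH3 P1=-
Op 5: best P0=NH3 P1=NH0
Op 6: best P0=NH3 P1=NH1

Answer: P0:NH3 P1:NH1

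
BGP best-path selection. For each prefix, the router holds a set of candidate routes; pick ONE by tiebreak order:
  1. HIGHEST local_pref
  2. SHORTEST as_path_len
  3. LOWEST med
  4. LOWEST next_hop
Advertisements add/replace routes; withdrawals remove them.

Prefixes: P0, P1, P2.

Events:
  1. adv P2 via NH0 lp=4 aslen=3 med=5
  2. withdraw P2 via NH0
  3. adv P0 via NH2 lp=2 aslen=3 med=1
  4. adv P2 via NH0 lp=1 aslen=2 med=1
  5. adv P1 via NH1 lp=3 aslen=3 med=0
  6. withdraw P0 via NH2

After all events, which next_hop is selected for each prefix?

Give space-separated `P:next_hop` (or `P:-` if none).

Op 1: best P0=- P1=- P2=NH0
Op 2: best P0=- P1=- P2=-
Op 3: best P0=NH2 P1=- P2=-
Op 4: best P0=NH2 P1=- P2=NH0
Op 5: best P0=NH2 P1=NH1 P2=NH0
Op 6: best P0=- P1=NH1 P2=NH0

Answer: P0:- P1:NH1 P2:NH0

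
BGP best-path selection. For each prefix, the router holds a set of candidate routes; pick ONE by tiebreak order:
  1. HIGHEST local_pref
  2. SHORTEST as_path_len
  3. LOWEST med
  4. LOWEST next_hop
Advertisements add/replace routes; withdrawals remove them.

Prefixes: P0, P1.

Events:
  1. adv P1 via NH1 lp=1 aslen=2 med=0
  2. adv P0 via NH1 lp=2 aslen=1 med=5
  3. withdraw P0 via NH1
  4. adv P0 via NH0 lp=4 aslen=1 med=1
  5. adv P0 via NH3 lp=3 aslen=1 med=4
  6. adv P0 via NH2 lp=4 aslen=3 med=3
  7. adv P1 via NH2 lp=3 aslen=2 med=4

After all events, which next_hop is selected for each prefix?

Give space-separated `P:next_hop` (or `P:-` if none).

Op 1: best P0=- P1=NH1
Op 2: best P0=NH1 P1=NH1
Op 3: best P0=- P1=NH1
Op 4: best P0=NH0 P1=NH1
Op 5: best P0=NH0 P1=NH1
Op 6: best P0=NH0 P1=NH1
Op 7: best P0=NH0 P1=NH2

Answer: P0:NH0 P1:NH2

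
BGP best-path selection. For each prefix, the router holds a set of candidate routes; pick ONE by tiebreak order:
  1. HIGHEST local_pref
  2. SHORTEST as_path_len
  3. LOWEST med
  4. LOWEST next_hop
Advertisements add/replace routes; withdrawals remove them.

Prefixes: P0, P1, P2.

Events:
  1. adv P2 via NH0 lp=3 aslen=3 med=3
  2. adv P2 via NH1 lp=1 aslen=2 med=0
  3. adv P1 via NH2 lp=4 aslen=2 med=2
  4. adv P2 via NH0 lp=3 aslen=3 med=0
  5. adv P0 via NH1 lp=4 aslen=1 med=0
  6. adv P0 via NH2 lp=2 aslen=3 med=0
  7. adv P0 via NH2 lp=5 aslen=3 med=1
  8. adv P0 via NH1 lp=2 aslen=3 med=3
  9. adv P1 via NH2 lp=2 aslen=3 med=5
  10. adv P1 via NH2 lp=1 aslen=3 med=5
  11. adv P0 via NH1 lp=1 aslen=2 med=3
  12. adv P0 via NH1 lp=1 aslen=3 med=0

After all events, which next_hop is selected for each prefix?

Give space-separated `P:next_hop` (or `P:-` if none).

Op 1: best P0=- P1=- P2=NH0
Op 2: best P0=- P1=- P2=NH0
Op 3: best P0=- P1=NH2 P2=NH0
Op 4: best P0=- P1=NH2 P2=NH0
Op 5: best P0=NH1 P1=NH2 P2=NH0
Op 6: best P0=NH1 P1=NH2 P2=NH0
Op 7: best P0=NH2 P1=NH2 P2=NH0
Op 8: best P0=NH2 P1=NH2 P2=NH0
Op 9: best P0=NH2 P1=NH2 P2=NH0
Op 10: best P0=NH2 P1=NH2 P2=NH0
Op 11: best P0=NH2 P1=NH2 P2=NH0
Op 12: best P0=NH2 P1=NH2 P2=NH0

Answer: P0:NH2 P1:NH2 P2:NH0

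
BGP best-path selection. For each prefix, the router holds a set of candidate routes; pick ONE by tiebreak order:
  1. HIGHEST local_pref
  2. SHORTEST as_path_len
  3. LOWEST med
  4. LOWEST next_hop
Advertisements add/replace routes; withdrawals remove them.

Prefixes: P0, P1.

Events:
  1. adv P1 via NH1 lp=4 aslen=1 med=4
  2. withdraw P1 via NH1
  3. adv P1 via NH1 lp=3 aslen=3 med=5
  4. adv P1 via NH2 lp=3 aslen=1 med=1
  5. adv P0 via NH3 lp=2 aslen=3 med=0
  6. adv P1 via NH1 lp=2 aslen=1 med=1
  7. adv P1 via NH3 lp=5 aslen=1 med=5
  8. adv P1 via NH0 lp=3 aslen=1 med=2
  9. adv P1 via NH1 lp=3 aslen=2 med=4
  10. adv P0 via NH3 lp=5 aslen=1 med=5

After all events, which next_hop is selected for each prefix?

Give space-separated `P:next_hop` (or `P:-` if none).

Op 1: best P0=- P1=NH1
Op 2: best P0=- P1=-
Op 3: best P0=- P1=NH1
Op 4: best P0=- P1=NH2
Op 5: best P0=NH3 P1=NH2
Op 6: best P0=NH3 P1=NH2
Op 7: best P0=NH3 P1=NH3
Op 8: best P0=NH3 P1=NH3
Op 9: best P0=NH3 P1=NH3
Op 10: best P0=NH3 P1=NH3

Answer: P0:NH3 P1:NH3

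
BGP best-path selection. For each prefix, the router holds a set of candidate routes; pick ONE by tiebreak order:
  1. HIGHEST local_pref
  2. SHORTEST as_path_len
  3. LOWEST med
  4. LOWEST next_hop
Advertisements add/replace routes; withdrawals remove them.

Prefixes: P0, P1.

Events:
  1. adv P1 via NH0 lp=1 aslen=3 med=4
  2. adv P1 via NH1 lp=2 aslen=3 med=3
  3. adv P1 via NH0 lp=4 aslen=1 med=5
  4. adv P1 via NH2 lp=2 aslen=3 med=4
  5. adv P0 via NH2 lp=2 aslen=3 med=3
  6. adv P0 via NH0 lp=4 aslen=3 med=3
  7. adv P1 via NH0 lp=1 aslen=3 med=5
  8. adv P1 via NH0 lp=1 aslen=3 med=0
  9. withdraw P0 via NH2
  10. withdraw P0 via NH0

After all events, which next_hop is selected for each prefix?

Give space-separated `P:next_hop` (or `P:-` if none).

Op 1: best P0=- P1=NH0
Op 2: best P0=- P1=NH1
Op 3: best P0=- P1=NH0
Op 4: best P0=- P1=NH0
Op 5: best P0=NH2 P1=NH0
Op 6: best P0=NH0 P1=NH0
Op 7: best P0=NH0 P1=NH1
Op 8: best P0=NH0 P1=NH1
Op 9: best P0=NH0 P1=NH1
Op 10: best P0=- P1=NH1

Answer: P0:- P1:NH1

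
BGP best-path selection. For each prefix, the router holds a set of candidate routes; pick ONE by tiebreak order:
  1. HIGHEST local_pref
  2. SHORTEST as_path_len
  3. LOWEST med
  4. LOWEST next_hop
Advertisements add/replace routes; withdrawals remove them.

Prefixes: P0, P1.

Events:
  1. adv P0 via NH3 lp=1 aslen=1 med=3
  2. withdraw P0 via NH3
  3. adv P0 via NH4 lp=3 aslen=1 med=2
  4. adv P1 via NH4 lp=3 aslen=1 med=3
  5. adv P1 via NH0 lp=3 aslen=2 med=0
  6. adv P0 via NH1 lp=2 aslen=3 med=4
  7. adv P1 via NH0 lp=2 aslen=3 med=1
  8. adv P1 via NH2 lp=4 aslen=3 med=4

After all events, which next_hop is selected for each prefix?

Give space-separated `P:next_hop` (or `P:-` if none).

Answer: P0:NH4 P1:NH2

Derivation:
Op 1: best P0=NH3 P1=-
Op 2: best P0=- P1=-
Op 3: best P0=NH4 P1=-
Op 4: best P0=NH4 P1=NH4
Op 5: best P0=NH4 P1=NH4
Op 6: best P0=NH4 P1=NH4
Op 7: best P0=NH4 P1=NH4
Op 8: best P0=NH4 P1=NH2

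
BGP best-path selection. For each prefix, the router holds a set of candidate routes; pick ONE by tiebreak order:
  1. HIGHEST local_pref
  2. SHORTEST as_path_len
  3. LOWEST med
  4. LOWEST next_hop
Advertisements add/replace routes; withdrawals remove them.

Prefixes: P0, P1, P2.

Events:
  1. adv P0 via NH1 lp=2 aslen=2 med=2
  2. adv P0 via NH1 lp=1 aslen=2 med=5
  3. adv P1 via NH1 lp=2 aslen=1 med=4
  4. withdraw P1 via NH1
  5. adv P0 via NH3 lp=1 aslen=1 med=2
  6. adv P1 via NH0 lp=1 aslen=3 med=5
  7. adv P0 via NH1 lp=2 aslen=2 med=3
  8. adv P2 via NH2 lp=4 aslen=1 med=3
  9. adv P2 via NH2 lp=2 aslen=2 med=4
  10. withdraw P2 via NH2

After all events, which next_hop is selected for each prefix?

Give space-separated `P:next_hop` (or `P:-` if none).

Answer: P0:NH1 P1:NH0 P2:-

Derivation:
Op 1: best P0=NH1 P1=- P2=-
Op 2: best P0=NH1 P1=- P2=-
Op 3: best P0=NH1 P1=NH1 P2=-
Op 4: best P0=NH1 P1=- P2=-
Op 5: best P0=NH3 P1=- P2=-
Op 6: best P0=NH3 P1=NH0 P2=-
Op 7: best P0=NH1 P1=NH0 P2=-
Op 8: best P0=NH1 P1=NH0 P2=NH2
Op 9: best P0=NH1 P1=NH0 P2=NH2
Op 10: best P0=NH1 P1=NH0 P2=-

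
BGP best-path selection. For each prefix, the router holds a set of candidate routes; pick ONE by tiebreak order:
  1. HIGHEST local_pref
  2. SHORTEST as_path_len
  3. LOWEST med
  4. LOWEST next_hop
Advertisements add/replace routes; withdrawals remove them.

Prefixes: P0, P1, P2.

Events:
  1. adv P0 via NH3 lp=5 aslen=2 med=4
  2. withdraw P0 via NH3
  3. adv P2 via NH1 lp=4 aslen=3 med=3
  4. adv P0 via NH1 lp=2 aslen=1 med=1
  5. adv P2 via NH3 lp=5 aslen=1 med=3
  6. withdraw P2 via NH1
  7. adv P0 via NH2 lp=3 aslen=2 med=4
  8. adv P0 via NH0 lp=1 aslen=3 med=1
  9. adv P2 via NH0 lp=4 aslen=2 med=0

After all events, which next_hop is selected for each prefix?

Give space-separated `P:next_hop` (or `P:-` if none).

Op 1: best P0=NH3 P1=- P2=-
Op 2: best P0=- P1=- P2=-
Op 3: best P0=- P1=- P2=NH1
Op 4: best P0=NH1 P1=- P2=NH1
Op 5: best P0=NH1 P1=- P2=NH3
Op 6: best P0=NH1 P1=- P2=NH3
Op 7: best P0=NH2 P1=- P2=NH3
Op 8: best P0=NH2 P1=- P2=NH3
Op 9: best P0=NH2 P1=- P2=NH3

Answer: P0:NH2 P1:- P2:NH3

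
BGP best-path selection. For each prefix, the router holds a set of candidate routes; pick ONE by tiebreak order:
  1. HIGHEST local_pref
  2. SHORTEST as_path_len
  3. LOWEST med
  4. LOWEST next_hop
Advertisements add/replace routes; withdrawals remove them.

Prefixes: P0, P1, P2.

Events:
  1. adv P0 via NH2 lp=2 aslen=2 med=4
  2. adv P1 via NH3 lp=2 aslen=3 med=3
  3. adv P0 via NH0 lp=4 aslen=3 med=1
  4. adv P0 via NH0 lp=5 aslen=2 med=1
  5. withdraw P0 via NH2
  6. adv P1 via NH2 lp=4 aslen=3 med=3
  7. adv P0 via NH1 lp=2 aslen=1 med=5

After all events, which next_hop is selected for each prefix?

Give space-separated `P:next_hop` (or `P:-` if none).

Answer: P0:NH0 P1:NH2 P2:-

Derivation:
Op 1: best P0=NH2 P1=- P2=-
Op 2: best P0=NH2 P1=NH3 P2=-
Op 3: best P0=NH0 P1=NH3 P2=-
Op 4: best P0=NH0 P1=NH3 P2=-
Op 5: best P0=NH0 P1=NH3 P2=-
Op 6: best P0=NH0 P1=NH2 P2=-
Op 7: best P0=NH0 P1=NH2 P2=-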